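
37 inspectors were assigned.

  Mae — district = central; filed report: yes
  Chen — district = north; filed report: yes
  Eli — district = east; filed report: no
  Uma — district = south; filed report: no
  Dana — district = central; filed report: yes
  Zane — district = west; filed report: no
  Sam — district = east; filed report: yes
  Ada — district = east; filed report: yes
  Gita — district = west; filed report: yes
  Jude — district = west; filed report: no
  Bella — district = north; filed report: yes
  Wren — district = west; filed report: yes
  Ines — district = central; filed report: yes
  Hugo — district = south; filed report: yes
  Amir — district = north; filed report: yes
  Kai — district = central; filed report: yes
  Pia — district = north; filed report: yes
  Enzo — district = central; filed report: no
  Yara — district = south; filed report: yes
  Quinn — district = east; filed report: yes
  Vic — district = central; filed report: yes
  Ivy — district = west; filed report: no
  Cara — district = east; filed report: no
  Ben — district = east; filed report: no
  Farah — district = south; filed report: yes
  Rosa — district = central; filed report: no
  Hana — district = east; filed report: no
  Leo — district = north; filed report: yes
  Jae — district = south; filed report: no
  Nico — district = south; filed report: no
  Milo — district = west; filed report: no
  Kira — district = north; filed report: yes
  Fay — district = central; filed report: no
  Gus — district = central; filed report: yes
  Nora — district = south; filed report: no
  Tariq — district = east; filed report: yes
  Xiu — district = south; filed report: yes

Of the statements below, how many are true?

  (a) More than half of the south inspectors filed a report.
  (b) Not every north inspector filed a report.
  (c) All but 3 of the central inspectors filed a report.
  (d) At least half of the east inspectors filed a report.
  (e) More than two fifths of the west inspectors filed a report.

2

(a) south: |A| = 8, |A ∩ B| = 4; needs |A ∩ B| > |A ∖ B| — false.
(b) north: |A| = 6, |A ∩ B| = 6; needs A ⊄ B (|A ∖ B| ≥ 1) — false.
(c) central: |A| = 9, |A ∩ B| = 6; needs |A ∖ B| = 3 — true.
(d) east: |A| = 8, |A ∩ B| = 4; needs |A ∩ B| ≥ |A ∖ B| — true.
(e) west: |A| = 6, |A ∩ B| = 2; needs |A ∩ B| / |A| > 2/5 — false.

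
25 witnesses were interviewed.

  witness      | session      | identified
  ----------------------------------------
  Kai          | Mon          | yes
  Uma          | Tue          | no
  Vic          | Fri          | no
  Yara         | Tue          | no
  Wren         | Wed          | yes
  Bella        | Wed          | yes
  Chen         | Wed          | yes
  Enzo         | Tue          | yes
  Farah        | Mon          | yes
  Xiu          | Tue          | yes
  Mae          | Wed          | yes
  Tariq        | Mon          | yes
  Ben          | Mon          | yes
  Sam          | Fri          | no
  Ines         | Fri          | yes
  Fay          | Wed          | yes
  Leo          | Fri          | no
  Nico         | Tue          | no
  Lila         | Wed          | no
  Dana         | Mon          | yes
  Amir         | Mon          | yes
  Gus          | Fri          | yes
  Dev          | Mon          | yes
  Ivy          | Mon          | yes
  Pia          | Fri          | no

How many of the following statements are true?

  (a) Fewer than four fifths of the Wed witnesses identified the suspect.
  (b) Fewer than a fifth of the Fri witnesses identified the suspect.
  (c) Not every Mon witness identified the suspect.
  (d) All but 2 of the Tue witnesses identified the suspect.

(a) Wed: |A| = 6, |A ∩ B| = 5; needs |A ∩ B| / |A| < 4/5 — false.
(b) Fri: |A| = 6, |A ∩ B| = 2; needs |A ∩ B| / |A| < 1/5 — false.
(c) Mon: |A| = 8, |A ∩ B| = 8; needs A ⊄ B (|A ∖ B| ≥ 1) — false.
(d) Tue: |A| = 5, |A ∩ B| = 2; needs |A ∖ B| = 2 — false.

0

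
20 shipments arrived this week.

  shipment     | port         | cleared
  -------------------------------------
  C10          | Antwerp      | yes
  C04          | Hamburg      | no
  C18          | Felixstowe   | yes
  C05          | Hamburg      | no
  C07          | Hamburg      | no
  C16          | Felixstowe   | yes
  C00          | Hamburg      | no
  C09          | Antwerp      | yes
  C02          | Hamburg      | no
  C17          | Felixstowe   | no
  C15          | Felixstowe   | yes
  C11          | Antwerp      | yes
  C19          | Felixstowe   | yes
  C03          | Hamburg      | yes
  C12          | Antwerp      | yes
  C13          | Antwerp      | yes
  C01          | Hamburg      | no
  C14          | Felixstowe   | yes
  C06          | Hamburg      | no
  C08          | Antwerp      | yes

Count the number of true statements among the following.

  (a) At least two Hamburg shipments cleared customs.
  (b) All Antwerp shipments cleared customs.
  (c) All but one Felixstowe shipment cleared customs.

2

(a) Hamburg: |A| = 8, |A ∩ B| = 1; needs |A ∩ B| ≥ 2 — false.
(b) Antwerp: |A| = 6, |A ∩ B| = 6; needs A ⊆ B, i.e. every element of A is in B (|A ∖ B| = 0) — true.
(c) Felixstowe: |A| = 6, |A ∩ B| = 5; needs |A ∖ B| = 1 — true.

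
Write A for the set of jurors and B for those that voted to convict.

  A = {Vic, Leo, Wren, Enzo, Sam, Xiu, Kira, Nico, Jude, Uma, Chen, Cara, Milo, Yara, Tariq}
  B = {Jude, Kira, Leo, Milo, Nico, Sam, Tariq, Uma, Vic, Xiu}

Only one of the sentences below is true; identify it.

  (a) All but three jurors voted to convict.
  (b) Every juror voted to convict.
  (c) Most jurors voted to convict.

|A| = 15, |A ∩ B| = 10, |A ∖ B| = 5.
(a) requires |A ∖ B| = 3: false.
(b) requires A ⊆ B, i.e. every element of A is in B (|A ∖ B| = 0): false.
(c) requires |A ∩ B| > |A ∖ B|: true.

(c)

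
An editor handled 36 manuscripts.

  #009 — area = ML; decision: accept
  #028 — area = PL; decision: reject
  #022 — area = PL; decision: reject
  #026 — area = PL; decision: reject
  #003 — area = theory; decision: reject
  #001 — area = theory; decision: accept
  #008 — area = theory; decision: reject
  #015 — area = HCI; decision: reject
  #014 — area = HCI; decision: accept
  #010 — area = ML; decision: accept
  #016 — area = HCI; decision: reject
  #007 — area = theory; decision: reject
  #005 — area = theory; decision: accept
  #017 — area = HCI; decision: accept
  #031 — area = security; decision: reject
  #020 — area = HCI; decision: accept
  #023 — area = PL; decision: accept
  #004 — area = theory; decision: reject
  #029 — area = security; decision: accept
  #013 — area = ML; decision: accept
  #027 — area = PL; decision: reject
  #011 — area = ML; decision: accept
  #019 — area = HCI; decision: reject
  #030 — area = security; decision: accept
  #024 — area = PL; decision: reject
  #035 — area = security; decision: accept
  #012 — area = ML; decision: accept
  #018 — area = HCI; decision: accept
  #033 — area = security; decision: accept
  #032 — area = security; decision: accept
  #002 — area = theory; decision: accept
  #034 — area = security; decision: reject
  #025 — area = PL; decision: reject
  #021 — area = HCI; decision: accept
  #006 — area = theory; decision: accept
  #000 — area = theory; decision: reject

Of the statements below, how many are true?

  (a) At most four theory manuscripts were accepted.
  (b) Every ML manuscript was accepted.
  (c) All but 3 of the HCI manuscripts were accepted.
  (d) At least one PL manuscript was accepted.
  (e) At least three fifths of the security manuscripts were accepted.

(a) theory: |A| = 9, |A ∩ B| = 4; needs |A ∩ B| ≤ 4 — true.
(b) ML: |A| = 5, |A ∩ B| = 5; needs A ⊆ B, i.e. every element of A is in B (|A ∖ B| = 0) — true.
(c) HCI: |A| = 8, |A ∩ B| = 5; needs |A ∖ B| = 3 — true.
(d) PL: |A| = 7, |A ∩ B| = 1; needs A ∩ B ≠ ∅ (|A ∩ B| ≥ 1) — true.
(e) security: |A| = 7, |A ∩ B| = 5; needs |A ∩ B| / |A| ≥ 3/5 — true.

5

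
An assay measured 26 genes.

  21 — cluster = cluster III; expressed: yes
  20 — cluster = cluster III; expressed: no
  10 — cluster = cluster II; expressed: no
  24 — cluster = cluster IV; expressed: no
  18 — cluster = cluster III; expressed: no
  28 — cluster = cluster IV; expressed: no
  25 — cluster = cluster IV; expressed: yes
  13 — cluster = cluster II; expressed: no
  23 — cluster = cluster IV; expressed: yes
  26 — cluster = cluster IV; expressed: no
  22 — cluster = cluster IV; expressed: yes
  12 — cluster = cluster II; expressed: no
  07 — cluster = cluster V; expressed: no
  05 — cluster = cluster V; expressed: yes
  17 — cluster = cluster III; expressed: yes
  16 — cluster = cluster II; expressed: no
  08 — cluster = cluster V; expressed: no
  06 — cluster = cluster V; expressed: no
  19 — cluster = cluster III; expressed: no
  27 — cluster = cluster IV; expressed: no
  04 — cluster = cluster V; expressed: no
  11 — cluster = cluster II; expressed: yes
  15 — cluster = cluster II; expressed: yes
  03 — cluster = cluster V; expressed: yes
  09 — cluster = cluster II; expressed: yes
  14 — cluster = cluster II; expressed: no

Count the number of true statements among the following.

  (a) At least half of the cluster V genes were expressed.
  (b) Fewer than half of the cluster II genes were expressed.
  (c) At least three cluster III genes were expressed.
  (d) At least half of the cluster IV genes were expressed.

(a) cluster V: |A| = 6, |A ∩ B| = 2; needs |A ∩ B| ≥ |A ∖ B| — false.
(b) cluster II: |A| = 8, |A ∩ B| = 3; needs |A ∩ B| < |A ∖ B| — true.
(c) cluster III: |A| = 5, |A ∩ B| = 2; needs |A ∩ B| ≥ 3 — false.
(d) cluster IV: |A| = 7, |A ∩ B| = 3; needs |A ∩ B| ≥ |A ∖ B| — false.

1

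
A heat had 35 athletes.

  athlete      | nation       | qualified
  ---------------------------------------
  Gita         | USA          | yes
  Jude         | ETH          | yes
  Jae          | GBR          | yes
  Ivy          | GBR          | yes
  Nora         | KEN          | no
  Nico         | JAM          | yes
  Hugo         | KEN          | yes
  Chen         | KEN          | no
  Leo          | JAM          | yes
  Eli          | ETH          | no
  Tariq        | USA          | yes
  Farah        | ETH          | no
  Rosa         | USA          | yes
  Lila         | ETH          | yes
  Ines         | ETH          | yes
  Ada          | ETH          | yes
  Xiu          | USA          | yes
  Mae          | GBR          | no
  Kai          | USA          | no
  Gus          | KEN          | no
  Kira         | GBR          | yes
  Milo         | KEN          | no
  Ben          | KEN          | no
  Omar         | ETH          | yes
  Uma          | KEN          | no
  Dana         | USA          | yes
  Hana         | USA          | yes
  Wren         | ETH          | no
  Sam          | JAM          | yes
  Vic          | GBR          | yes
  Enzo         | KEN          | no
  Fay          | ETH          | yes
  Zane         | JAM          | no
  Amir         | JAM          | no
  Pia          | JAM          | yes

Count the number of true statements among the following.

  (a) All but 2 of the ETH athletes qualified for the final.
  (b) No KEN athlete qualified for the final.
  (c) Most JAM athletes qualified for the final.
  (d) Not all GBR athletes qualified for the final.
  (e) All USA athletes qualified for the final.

(a) ETH: |A| = 9, |A ∩ B| = 6; needs |A ∖ B| = 2 — false.
(b) KEN: |A| = 8, |A ∩ B| = 1; needs A ∩ B = ∅ (|A ∩ B| = 0) — false.
(c) JAM: |A| = 6, |A ∩ B| = 4; needs |A ∩ B| > |A ∖ B| — true.
(d) GBR: |A| = 5, |A ∩ B| = 4; needs A ⊄ B (|A ∖ B| ≥ 1) — true.
(e) USA: |A| = 7, |A ∩ B| = 6; needs A ⊆ B, i.e. every element of A is in B (|A ∖ B| = 0) — false.

2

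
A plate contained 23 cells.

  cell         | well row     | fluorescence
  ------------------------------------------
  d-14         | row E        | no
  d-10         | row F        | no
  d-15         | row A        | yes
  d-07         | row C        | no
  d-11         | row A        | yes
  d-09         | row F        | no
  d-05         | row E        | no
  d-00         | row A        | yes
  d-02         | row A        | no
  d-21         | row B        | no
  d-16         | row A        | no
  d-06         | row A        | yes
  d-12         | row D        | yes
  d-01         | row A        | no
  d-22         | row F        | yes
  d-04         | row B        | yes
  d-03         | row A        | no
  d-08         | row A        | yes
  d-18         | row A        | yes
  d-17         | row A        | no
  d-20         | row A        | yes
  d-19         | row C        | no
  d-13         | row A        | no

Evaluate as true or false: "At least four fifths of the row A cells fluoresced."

'At least four fifths of the row A cells fluoresced' holds iff |A ∩ B| / |A| ≥ 4/5.
A (the restrictor) = {d-15, d-11, d-00, d-02, d-16, d-06, d-01, d-03, d-08, d-18, d-17, d-20, d-13}, |A| = 13.
A ∩ B = {d-15, d-11, d-00, d-06, d-08, d-18, d-20}, so |A ∩ B| = 7.
A ∖ B = {d-02, d-16, d-01, d-03, d-17, d-13}, so |A ∖ B| = 6.
|A ∩ B|/|A| = 7/13, so the statement is false.

False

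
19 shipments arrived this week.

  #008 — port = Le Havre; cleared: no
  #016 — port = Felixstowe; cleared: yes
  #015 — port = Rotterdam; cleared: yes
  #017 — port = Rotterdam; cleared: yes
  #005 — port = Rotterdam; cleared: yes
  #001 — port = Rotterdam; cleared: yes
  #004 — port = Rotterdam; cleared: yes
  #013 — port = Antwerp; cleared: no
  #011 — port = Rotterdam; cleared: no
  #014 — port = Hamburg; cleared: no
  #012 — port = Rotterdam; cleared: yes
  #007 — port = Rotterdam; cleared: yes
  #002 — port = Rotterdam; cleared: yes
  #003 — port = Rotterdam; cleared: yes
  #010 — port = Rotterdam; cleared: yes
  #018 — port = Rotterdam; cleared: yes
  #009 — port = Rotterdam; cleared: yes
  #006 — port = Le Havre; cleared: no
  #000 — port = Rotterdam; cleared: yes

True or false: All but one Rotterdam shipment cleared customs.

True

The determiner here denotes the relation: |A ∖ B| = 1.
A (the restrictor) = {#015, #017, #005, #001, #004, #011, #012, #007, #002, #003, #010, #018, #009, #000}, |A| = 14.
A ∖ B = {#011}, so |A ∖ B| = 1.
|A ∖ B| = 1, so the statement is true.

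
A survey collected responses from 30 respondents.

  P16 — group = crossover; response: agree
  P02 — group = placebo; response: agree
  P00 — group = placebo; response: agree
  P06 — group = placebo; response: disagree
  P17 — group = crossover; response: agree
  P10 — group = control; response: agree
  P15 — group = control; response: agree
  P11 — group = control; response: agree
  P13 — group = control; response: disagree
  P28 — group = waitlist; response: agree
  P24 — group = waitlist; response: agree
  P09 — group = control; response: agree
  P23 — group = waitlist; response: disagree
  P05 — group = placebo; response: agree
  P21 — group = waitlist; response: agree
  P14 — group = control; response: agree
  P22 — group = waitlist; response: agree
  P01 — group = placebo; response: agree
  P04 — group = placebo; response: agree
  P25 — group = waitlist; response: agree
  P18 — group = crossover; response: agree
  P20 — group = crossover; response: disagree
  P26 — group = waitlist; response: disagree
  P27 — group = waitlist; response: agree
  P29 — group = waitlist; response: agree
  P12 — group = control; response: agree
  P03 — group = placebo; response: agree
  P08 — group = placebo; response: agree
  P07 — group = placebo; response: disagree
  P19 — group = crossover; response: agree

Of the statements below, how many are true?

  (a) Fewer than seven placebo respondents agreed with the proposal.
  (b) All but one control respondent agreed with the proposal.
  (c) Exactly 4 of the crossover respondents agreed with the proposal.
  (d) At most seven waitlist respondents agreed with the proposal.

3

(a) placebo: |A| = 9, |A ∩ B| = 7; needs |A ∩ B| < 7 — false.
(b) control: |A| = 7, |A ∩ B| = 6; needs |A ∖ B| = 1 — true.
(c) crossover: |A| = 5, |A ∩ B| = 4; needs |A ∩ B| = 4 — true.
(d) waitlist: |A| = 9, |A ∩ B| = 7; needs |A ∩ B| ≤ 7 — true.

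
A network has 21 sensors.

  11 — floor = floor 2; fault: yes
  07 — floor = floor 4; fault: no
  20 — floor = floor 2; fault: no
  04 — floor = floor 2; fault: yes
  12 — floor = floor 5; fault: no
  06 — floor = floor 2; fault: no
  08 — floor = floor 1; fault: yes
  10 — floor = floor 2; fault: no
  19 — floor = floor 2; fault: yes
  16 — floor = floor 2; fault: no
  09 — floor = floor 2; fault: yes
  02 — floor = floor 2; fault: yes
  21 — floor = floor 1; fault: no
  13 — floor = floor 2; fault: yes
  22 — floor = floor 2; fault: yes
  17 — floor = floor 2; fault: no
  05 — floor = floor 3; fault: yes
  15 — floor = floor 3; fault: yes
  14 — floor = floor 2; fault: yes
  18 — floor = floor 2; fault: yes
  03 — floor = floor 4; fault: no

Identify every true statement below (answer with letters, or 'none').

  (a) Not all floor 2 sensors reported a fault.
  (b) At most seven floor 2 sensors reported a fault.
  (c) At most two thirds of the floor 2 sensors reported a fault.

(a), (c)

|A| = 14, |A ∩ B| = 9, |A ∖ B| = 5.
(a) A ⊄ B (|A ∖ B| ≥ 1): holds.
(b) |A ∩ B| ≤ 7: fails.
(c) |A ∩ B| / |A| ≤ 2/3: holds.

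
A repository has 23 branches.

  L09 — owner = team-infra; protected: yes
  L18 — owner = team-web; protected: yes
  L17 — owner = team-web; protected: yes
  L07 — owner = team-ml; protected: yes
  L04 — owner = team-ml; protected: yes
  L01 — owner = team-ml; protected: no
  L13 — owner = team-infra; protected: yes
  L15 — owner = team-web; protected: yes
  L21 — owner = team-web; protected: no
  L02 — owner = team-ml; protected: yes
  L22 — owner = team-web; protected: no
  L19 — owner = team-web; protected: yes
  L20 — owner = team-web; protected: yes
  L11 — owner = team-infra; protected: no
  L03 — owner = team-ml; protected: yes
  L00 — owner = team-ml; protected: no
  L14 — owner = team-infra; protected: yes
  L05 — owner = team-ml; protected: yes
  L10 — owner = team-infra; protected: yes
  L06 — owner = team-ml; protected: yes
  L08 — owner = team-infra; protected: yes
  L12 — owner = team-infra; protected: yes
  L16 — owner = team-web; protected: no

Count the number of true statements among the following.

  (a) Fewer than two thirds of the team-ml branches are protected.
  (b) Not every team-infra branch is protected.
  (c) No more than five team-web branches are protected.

(a) team-ml: |A| = 8, |A ∩ B| = 6; needs |A ∩ B| / |A| < 2/3 — false.
(b) team-infra: |A| = 7, |A ∩ B| = 6; needs A ⊄ B (|A ∖ B| ≥ 1) — true.
(c) team-web: |A| = 8, |A ∩ B| = 5; needs |A ∩ B| ≤ 5 — true.

2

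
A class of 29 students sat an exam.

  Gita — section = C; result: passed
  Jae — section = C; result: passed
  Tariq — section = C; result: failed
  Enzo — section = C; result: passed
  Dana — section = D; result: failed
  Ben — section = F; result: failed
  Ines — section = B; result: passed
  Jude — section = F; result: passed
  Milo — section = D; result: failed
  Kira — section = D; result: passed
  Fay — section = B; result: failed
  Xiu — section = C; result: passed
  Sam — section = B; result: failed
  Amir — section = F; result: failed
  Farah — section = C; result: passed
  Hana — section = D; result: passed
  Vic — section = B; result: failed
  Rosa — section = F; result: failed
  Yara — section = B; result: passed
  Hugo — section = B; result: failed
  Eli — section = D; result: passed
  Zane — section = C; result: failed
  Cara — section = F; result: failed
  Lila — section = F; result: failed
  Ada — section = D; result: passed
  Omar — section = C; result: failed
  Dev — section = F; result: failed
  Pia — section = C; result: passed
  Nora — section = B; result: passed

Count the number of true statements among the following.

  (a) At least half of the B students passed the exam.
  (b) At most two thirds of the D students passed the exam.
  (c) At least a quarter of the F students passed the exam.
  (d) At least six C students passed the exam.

(a) B: |A| = 7, |A ∩ B| = 3; needs |A ∩ B| ≥ |A ∖ B| — false.
(b) D: |A| = 6, |A ∩ B| = 4; needs |A ∩ B| / |A| ≤ 2/3 — true.
(c) F: |A| = 7, |A ∩ B| = 1; needs |A ∩ B| / |A| ≥ 1/4 — false.
(d) C: |A| = 9, |A ∩ B| = 6; needs |A ∩ B| ≥ 6 — true.

2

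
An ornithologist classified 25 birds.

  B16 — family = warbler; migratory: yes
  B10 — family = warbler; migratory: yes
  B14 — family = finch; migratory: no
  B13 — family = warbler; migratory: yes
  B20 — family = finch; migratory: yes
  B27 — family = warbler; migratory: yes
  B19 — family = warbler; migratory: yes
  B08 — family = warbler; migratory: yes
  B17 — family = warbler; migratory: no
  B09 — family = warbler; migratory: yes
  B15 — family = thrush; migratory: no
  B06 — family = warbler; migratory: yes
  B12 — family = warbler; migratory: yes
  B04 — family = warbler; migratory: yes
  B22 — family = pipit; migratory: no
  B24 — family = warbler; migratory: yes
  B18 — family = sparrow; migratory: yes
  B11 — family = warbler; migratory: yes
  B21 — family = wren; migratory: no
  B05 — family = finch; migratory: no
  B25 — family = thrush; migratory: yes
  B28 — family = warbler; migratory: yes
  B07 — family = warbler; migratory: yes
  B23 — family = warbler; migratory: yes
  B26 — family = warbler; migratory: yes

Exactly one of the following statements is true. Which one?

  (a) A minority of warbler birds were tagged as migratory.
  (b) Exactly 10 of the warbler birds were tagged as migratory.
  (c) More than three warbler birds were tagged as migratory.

(c)

|A| = 17, |A ∩ B| = 16, |A ∖ B| = 1.
(a) requires |A ∩ B| < |A ∖ B|: false.
(b) requires |A ∩ B| = 10: false.
(c) requires |A ∩ B| > 3: true.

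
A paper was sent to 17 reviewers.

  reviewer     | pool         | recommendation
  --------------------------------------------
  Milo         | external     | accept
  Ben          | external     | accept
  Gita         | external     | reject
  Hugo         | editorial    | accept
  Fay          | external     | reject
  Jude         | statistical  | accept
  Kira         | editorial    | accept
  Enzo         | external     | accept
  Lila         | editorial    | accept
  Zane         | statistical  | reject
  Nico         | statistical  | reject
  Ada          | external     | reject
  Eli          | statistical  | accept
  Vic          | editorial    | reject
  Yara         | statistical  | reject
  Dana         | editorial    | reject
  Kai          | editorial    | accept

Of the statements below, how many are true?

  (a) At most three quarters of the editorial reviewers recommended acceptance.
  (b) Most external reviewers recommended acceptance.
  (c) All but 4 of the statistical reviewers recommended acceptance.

(a) editorial: |A| = 6, |A ∩ B| = 4; needs |A ∩ B| / |A| ≤ 3/4 — true.
(b) external: |A| = 6, |A ∩ B| = 3; needs |A ∩ B| > |A ∖ B| — false.
(c) statistical: |A| = 5, |A ∩ B| = 2; needs |A ∖ B| = 4 — false.

1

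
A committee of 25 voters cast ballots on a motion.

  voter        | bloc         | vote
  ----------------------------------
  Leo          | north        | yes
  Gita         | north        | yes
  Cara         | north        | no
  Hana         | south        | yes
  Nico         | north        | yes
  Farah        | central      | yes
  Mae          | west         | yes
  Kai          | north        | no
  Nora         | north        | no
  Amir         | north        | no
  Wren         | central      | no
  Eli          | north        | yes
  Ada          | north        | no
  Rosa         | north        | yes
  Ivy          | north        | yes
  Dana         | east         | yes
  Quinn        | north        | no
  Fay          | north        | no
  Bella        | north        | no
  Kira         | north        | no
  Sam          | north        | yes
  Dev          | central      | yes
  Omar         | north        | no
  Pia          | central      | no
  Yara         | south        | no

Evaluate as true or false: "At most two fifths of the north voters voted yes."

False

The determiner here denotes the relation: |A ∩ B| / |A| ≤ 2/5.
|A| = 17, |A ∩ B| = 7, |A ∖ B| = 10.
|A ∩ B|/|A| = 7/17, so the statement is false.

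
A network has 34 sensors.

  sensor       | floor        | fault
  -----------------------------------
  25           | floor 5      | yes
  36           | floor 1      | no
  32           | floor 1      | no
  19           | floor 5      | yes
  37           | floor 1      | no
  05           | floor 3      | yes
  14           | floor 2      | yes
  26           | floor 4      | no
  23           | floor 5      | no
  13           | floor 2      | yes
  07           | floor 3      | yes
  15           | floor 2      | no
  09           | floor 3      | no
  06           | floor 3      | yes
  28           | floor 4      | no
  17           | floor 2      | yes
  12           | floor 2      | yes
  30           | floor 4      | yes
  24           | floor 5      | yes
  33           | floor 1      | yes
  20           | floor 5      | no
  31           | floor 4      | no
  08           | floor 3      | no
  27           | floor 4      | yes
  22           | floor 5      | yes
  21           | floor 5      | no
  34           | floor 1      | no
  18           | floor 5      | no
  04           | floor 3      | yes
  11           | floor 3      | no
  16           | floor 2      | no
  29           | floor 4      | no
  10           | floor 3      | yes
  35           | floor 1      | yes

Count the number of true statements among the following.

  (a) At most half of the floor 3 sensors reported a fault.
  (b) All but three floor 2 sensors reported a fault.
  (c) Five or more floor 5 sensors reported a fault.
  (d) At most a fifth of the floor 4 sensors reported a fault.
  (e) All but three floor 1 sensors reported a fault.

(a) floor 3: |A| = 8, |A ∩ B| = 5; needs |A ∩ B| ≤ |A ∖ B| — false.
(b) floor 2: |A| = 6, |A ∩ B| = 4; needs |A ∖ B| = 3 — false.
(c) floor 5: |A| = 8, |A ∩ B| = 4; needs |A ∩ B| ≥ 5 — false.
(d) floor 4: |A| = 6, |A ∩ B| = 2; needs |A ∩ B| / |A| ≤ 1/5 — false.
(e) floor 1: |A| = 6, |A ∩ B| = 2; needs |A ∖ B| = 3 — false.

0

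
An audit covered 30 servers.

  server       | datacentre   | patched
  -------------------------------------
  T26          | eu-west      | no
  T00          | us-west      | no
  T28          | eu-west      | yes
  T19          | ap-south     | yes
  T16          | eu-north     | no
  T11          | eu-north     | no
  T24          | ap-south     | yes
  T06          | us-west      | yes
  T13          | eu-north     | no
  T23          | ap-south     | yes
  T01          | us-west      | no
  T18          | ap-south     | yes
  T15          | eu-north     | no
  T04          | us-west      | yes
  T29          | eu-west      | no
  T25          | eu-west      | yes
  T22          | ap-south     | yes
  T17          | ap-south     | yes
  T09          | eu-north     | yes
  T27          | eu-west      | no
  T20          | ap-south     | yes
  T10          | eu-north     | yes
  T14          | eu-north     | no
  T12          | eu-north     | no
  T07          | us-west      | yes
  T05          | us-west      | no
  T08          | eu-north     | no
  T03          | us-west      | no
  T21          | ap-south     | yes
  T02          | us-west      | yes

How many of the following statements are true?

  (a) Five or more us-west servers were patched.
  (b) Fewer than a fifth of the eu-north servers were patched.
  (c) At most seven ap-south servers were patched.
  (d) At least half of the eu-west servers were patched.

0

(a) us-west: |A| = 8, |A ∩ B| = 4; needs |A ∩ B| ≥ 5 — false.
(b) eu-north: |A| = 9, |A ∩ B| = 2; needs |A ∩ B| / |A| < 1/5 — false.
(c) ap-south: |A| = 8, |A ∩ B| = 8; needs |A ∩ B| ≤ 7 — false.
(d) eu-west: |A| = 5, |A ∩ B| = 2; needs |A ∩ B| ≥ |A ∖ B| — false.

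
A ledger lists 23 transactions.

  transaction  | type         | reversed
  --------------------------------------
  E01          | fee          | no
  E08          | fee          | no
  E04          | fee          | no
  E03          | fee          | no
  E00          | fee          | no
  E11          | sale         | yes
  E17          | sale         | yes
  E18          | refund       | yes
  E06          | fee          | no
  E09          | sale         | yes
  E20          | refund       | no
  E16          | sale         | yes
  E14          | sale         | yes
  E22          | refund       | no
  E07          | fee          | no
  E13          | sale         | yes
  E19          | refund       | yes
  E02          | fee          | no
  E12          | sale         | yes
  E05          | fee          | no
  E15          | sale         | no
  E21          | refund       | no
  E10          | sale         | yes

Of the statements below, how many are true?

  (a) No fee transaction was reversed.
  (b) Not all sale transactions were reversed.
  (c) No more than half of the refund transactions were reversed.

(a) fee: |A| = 9, |A ∩ B| = 0; needs A ∩ B = ∅ (|A ∩ B| = 0) — true.
(b) sale: |A| = 9, |A ∩ B| = 8; needs A ⊄ B (|A ∖ B| ≥ 1) — true.
(c) refund: |A| = 5, |A ∩ B| = 2; needs |A ∩ B| ≤ |A ∖ B| — true.

3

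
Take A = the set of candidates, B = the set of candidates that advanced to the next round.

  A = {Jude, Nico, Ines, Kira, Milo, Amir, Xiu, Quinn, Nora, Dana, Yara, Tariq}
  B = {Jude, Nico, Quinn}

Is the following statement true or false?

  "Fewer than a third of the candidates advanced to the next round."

'Fewer than a third of the candidates advanced to the next round' holds iff |A ∩ B| / |A| < 1/3.
A (the restrictor) = {Jude, Nico, Ines, Kira, Milo, Amir, Xiu, Quinn, Nora, Dana, Yara, Tariq}, |A| = 12.
A ∩ B = {Jude, Nico, Quinn}, so |A ∩ B| = 3.
A ∖ B = {Ines, Kira, Milo, Amir, Xiu, Nora, Dana, Yara, Tariq}, so |A ∖ B| = 9.
|A ∩ B|/|A| = 3/12, so the statement is true.

True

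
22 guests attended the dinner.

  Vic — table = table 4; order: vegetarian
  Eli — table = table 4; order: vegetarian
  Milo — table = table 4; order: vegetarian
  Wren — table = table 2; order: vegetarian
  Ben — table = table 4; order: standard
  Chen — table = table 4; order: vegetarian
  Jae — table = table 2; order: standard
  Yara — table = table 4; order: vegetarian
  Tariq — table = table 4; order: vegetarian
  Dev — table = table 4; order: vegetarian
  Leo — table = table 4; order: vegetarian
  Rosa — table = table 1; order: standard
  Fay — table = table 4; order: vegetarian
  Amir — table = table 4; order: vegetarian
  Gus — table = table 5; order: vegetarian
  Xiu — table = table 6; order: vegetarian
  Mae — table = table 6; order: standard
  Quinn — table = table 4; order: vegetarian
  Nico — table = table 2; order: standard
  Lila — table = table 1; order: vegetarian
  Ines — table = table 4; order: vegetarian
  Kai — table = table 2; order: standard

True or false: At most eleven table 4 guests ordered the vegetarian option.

False

Truth condition: |A ∩ B| ≤ 11.
A (the restrictor) = {Vic, Eli, Milo, Ben, Chen, Yara, Tariq, Dev, Leo, Fay, Amir, Quinn, Ines}, |A| = 13.
A ∩ B = {Vic, Eli, Milo, Chen, Yara, Tariq, Dev, Leo, Fay, Amir, Quinn, Ines}, so |A ∩ B| = 12.
|A ∩ B| = 12, so the statement is false.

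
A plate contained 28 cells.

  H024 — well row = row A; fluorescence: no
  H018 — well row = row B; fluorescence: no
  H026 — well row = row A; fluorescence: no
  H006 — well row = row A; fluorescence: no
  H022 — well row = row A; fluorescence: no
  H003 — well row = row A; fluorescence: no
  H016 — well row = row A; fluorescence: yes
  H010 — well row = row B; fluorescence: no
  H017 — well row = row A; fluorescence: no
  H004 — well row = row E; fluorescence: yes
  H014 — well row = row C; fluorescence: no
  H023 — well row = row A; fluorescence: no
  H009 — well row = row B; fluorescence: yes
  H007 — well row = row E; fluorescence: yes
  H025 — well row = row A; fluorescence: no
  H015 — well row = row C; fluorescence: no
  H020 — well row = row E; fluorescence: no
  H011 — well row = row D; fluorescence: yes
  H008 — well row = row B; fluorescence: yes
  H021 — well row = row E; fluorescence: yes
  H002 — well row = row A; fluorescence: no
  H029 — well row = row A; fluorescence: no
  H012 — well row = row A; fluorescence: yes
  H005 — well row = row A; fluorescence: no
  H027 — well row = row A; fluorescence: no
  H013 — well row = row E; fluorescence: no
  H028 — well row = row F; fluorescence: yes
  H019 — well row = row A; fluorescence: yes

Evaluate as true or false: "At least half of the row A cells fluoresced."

Truth condition: |A ∩ B| ≥ |A ∖ B|.
|A| = 15, |A ∩ B| = 3, |A ∖ B| = 12.
3 < 12, so the statement is false.

False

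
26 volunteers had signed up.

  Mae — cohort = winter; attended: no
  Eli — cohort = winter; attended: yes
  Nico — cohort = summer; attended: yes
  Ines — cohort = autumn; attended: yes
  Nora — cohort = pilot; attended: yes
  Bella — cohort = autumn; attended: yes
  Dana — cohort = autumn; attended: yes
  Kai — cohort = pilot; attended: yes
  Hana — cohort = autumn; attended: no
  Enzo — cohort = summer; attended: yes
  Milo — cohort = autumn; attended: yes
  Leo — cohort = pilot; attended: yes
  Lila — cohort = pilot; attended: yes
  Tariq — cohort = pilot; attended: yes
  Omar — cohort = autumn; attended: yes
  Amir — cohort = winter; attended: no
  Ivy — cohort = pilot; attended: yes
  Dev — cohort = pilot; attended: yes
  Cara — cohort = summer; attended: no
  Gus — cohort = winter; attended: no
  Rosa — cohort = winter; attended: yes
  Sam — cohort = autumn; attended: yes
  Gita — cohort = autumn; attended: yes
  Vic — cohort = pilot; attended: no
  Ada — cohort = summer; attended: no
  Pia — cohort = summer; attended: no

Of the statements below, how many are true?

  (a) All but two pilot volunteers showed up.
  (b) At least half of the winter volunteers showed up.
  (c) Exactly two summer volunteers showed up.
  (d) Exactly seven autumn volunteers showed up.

(a) pilot: |A| = 8, |A ∩ B| = 7; needs |A ∖ B| = 2 — false.
(b) winter: |A| = 5, |A ∩ B| = 2; needs |A ∩ B| ≥ |A ∖ B| — false.
(c) summer: |A| = 5, |A ∩ B| = 2; needs |A ∩ B| = 2 — true.
(d) autumn: |A| = 8, |A ∩ B| = 7; needs |A ∩ B| = 7 — true.

2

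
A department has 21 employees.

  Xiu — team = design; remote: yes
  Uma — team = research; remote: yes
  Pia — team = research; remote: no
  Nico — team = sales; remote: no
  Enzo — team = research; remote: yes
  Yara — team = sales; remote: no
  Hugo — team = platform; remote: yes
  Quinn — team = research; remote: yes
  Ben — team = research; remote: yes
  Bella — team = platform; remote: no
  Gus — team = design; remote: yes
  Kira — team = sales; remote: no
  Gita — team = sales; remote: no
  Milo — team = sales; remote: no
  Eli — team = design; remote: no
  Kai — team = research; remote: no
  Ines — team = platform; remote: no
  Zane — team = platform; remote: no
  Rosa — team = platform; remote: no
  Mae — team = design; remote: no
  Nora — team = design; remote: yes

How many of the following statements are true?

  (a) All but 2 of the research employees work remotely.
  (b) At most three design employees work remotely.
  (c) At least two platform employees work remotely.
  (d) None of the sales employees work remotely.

(a) research: |A| = 6, |A ∩ B| = 4; needs |A ∖ B| = 2 — true.
(b) design: |A| = 5, |A ∩ B| = 3; needs |A ∩ B| ≤ 3 — true.
(c) platform: |A| = 5, |A ∩ B| = 1; needs |A ∩ B| ≥ 2 — false.
(d) sales: |A| = 5, |A ∩ B| = 0; needs A ∩ B = ∅ (|A ∩ B| = 0) — true.

3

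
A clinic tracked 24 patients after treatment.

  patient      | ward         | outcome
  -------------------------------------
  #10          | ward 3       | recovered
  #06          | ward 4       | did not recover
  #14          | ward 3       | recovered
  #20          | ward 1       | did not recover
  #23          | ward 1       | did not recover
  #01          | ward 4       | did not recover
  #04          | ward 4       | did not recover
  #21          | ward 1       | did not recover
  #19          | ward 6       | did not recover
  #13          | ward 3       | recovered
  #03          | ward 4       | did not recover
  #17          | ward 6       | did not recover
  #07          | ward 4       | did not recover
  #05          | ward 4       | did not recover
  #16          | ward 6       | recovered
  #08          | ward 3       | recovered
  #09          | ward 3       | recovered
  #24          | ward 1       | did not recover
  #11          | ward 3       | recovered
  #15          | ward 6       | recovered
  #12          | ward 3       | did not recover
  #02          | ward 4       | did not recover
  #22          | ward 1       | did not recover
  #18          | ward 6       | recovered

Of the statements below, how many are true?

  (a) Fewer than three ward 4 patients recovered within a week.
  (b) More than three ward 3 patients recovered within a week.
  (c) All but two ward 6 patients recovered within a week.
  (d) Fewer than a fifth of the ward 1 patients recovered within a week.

(a) ward 4: |A| = 7, |A ∩ B| = 0; needs |A ∩ B| < 3 — true.
(b) ward 3: |A| = 7, |A ∩ B| = 6; needs |A ∩ B| > 3 — true.
(c) ward 6: |A| = 5, |A ∩ B| = 3; needs |A ∖ B| = 2 — true.
(d) ward 1: |A| = 5, |A ∩ B| = 0; needs |A ∩ B| / |A| < 1/5 — true.

4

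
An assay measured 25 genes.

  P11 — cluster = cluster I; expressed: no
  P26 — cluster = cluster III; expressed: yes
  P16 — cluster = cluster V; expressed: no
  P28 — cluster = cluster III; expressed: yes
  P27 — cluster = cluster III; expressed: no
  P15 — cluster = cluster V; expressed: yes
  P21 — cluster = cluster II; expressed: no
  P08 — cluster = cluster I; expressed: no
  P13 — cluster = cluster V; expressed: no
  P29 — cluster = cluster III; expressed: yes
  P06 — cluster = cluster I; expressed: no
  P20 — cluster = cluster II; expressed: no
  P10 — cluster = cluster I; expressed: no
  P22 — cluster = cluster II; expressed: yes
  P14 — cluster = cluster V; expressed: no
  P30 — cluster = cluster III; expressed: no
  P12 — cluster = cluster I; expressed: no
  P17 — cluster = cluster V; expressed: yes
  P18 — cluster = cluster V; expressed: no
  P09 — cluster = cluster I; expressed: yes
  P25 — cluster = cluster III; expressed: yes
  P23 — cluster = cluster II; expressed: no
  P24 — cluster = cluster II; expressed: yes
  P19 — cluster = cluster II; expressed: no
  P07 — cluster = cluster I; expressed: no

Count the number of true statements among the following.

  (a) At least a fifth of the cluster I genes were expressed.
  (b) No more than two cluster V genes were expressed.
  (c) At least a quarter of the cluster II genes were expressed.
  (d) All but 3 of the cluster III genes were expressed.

2

(a) cluster I: |A| = 7, |A ∩ B| = 1; needs |A ∩ B| / |A| ≥ 1/5 — false.
(b) cluster V: |A| = 6, |A ∩ B| = 2; needs |A ∩ B| ≤ 2 — true.
(c) cluster II: |A| = 6, |A ∩ B| = 2; needs |A ∩ B| / |A| ≥ 1/4 — true.
(d) cluster III: |A| = 6, |A ∩ B| = 4; needs |A ∖ B| = 3 — false.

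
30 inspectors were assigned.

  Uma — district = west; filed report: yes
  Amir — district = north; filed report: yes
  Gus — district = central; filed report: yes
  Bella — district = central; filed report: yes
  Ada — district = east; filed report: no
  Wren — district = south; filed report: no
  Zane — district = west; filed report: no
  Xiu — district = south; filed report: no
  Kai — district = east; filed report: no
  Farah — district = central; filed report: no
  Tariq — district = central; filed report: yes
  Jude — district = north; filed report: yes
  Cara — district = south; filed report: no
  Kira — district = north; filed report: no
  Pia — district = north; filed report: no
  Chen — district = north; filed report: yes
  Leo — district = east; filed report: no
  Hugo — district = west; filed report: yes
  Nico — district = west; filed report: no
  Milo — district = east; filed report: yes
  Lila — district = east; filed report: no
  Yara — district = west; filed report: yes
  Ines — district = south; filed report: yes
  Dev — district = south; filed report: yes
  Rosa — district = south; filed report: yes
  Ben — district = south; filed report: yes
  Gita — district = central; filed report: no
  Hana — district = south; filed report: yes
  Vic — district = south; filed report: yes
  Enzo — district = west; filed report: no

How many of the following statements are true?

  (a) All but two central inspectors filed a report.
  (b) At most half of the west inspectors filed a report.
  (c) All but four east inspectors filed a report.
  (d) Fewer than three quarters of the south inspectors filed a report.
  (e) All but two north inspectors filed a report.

(a) central: |A| = 5, |A ∩ B| = 3; needs |A ∖ B| = 2 — true.
(b) west: |A| = 6, |A ∩ B| = 3; needs |A ∩ B| ≤ |A ∖ B| — true.
(c) east: |A| = 5, |A ∩ B| = 1; needs |A ∖ B| = 4 — true.
(d) south: |A| = 9, |A ∩ B| = 6; needs |A ∩ B| / |A| < 3/4 — true.
(e) north: |A| = 5, |A ∩ B| = 3; needs |A ∖ B| = 2 — true.

5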